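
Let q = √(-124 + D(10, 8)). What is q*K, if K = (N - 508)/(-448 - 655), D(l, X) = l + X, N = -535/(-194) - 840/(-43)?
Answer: 4051771*I*√106/9201226 ≈ 4.5337*I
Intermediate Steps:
N = 185965/8342 (N = -535*(-1/194) - 840*(-1/43) = 535/194 + 840/43 = 185965/8342 ≈ 22.293)
D(l, X) = X + l
K = 4051771/9201226 (K = (185965/8342 - 508)/(-448 - 655) = -4051771/8342/(-1103) = -4051771/8342*(-1/1103) = 4051771/9201226 ≈ 0.44035)
q = I*√106 (q = √(-124 + (8 + 10)) = √(-124 + 18) = √(-106) = I*√106 ≈ 10.296*I)
q*K = (I*√106)*(4051771/9201226) = 4051771*I*√106/9201226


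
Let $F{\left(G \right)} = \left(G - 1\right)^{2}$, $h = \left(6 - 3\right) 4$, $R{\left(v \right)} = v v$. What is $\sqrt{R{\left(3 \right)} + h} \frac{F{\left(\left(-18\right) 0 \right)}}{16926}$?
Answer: $\frac{\sqrt{21}}{16926} \approx 0.00027074$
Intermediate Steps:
$R{\left(v \right)} = v^{2}$
$h = 12$ ($h = 3 \cdot 4 = 12$)
$F{\left(G \right)} = \left(-1 + G\right)^{2}$
$\sqrt{R{\left(3 \right)} + h} \frac{F{\left(\left(-18\right) 0 \right)}}{16926} = \sqrt{3^{2} + 12} \frac{\left(-1 - 0\right)^{2}}{16926} = \sqrt{9 + 12} \left(-1 + 0\right)^{2} \cdot \frac{1}{16926} = \sqrt{21} \left(-1\right)^{2} \cdot \frac{1}{16926} = \sqrt{21} \cdot 1 \cdot \frac{1}{16926} = \sqrt{21} \cdot \frac{1}{16926} = \frac{\sqrt{21}}{16926}$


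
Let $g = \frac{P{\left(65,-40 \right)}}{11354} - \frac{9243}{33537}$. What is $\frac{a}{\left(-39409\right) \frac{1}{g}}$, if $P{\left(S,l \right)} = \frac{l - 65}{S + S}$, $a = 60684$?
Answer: $\frac{151669702323}{357288654121} \approx 0.4245$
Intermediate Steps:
$P{\left(S,l \right)} = \frac{-65 + l}{2 S}$
$g = - \frac{129965469}{471440788}$ ($g = \frac{\frac{1}{2} \cdot \frac{1}{65} \left(-65 - 40\right)}{11354} - \frac{9243}{33537} = \frac{1}{2} \cdot \frac{1}{65} \left(-105\right) \frac{1}{11354} - \frac{3081}{11179} = \left(- \frac{21}{26}\right) \frac{1}{11354} - \frac{3081}{11179} = - \frac{3}{42172} - \frac{3081}{11179} = - \frac{129965469}{471440788} \approx -0.27568$)
$\frac{a}{\left(-39409\right) \frac{1}{g}} = \frac{60684}{\left(-39409\right) \frac{1}{- \frac{129965469}{471440788}}} = \frac{60684}{\left(-39409\right) \left(- \frac{471440788}{129965469}\right)} = \frac{60684}{\frac{18579010014292}{129965469}} = 60684 \cdot \frac{129965469}{18579010014292} = \frac{151669702323}{357288654121}$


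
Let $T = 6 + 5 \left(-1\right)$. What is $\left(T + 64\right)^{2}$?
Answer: $4225$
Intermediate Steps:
$T = 1$ ($T = 6 - 5 = 1$)
$\left(T + 64\right)^{2} = \left(1 + 64\right)^{2} = 65^{2} = 4225$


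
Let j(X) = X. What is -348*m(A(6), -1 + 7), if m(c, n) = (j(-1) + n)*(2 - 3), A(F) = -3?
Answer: 1740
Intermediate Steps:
m(c, n) = 1 - n (m(c, n) = (-1 + n)*(2 - 3) = (-1 + n)*(-1) = 1 - n)
-348*m(A(6), -1 + 7) = -348*(1 - (-1 + 7)) = -348*(1 - 1*6) = -348*(1 - 6) = -348*(-5) = 1740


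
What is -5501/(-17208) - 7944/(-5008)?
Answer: 10265585/5386104 ≈ 1.9059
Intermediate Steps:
-5501/(-17208) - 7944/(-5008) = -5501*(-1/17208) - 7944*(-1/5008) = 5501/17208 + 993/626 = 10265585/5386104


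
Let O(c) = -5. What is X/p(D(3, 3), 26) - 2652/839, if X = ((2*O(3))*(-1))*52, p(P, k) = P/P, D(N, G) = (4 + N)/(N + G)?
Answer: 433628/839 ≈ 516.84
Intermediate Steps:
D(N, G) = (4 + N)/(G + N)
p(P, k) = 1
X = 520 (X = ((2*(-5))*(-1))*52 = -10*(-1)*52 = 10*52 = 520)
X/p(D(3, 3), 26) - 2652/839 = 520/1 - 2652/839 = 520*1 - 2652*1/839 = 520 - 2652/839 = 433628/839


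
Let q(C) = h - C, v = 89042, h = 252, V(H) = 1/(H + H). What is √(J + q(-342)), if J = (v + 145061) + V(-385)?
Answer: √139151850530/770 ≈ 484.46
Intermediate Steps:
V(H) = 1/(2*H)
q(C) = 252 - C
J = 180259309/770 (J = (89042 + 145061) + (½)/(-385) = 234103 + (½)*(-1/385) = 234103 - 1/770 = 180259309/770 ≈ 2.3410e+5)
√(J + q(-342)) = √(180259309/770 + (252 - 1*(-342))) = √(180259309/770 + (252 + 342)) = √(180259309/770 + 594) = √(180716689/770) = √139151850530/770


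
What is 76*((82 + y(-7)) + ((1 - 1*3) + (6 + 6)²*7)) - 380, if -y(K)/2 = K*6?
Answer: 88692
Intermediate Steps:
y(K) = -12*K (y(K) = -2*K*6 = -12*K)
76*((82 + y(-7)) + ((1 - 1*3) + (6 + 6)²*7)) - 380 = 76*((82 - 12*(-7)) + ((1 - 1*3) + (6 + 6)²*7)) - 380 = 76*((82 + 84) + ((1 - 3) + 12²*7)) - 380 = 76*(166 + (-2 + 144*7)) - 380 = 76*(166 + (-2 + 1008)) - 380 = 76*(166 + 1006) - 380 = 76*1172 - 380 = 89072 - 380 = 88692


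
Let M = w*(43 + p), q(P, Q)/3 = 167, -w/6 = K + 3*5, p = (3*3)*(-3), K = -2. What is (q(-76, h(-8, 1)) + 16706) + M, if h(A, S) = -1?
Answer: 15959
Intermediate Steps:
p = -27 (p = 9*(-3) = -27)
w = -78 (w = -6*(-2 + 3*5) = -6*(-2 + 15) = -6*13 = -78)
q(P, Q) = 501 (q(P, Q) = 3*167 = 501)
M = -1248 (M = -78*(43 - 27) = -78*16 = -1248)
(q(-76, h(-8, 1)) + 16706) + M = (501 + 16706) - 1248 = 17207 - 1248 = 15959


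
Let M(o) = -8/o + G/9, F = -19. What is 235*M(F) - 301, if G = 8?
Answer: 1169/171 ≈ 6.8363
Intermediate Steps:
M(o) = 8/9 - 8/o (M(o) = -8/o + 8/9 = 8/9 - 8/o)
235*M(F) - 301 = 235*(8/9 - 8/(-19)) - 301 = 235*(8/9 - 8*(-1/19)) - 301 = 235*(8/9 + 8/19) - 301 = 235*(224/171) - 301 = 52640/171 - 301 = 1169/171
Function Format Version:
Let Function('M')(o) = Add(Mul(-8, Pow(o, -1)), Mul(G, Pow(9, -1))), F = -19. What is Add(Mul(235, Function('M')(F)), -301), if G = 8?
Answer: Rational(1169, 171) ≈ 6.8363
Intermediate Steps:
Function('M')(o) = Add(Rational(8, 9), Mul(-8, Pow(o, -1))) (Function('M')(o) = Add(Mul(-8, Pow(o, -1)), Mul(8, Pow(9, -1))) = Add(Mul(-8, Pow(o, -1)), Mul(8, Rational(1, 9))) = Add(Mul(-8, Pow(o, -1)), Rational(8, 9)) = Add(Rational(8, 9), Mul(-8, Pow(o, -1))))
Add(Mul(235, Function('M')(F)), -301) = Add(Mul(235, Add(Rational(8, 9), Mul(-8, Pow(-19, -1)))), -301) = Add(Mul(235, Add(Rational(8, 9), Mul(-8, Rational(-1, 19)))), -301) = Add(Mul(235, Add(Rational(8, 9), Rational(8, 19))), -301) = Add(Mul(235, Rational(224, 171)), -301) = Add(Rational(52640, 171), -301) = Rational(1169, 171)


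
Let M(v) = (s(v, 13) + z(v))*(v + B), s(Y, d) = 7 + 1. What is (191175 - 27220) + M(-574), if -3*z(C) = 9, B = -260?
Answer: 159785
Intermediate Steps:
z(C) = -3 (z(C) = -1/3*9 = -3)
s(Y, d) = 8
M(v) = -1300 + 5*v (M(v) = (8 - 3)*(v - 260) = 5*(-260 + v) = -1300 + 5*v)
(191175 - 27220) + M(-574) = (191175 - 27220) + (-1300 + 5*(-574)) = 163955 + (-1300 - 2870) = 163955 - 4170 = 159785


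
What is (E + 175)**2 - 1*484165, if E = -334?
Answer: -458884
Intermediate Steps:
(E + 175)**2 - 1*484165 = (-334 + 175)**2 - 1*484165 = (-159)**2 - 484165 = 25281 - 484165 = -458884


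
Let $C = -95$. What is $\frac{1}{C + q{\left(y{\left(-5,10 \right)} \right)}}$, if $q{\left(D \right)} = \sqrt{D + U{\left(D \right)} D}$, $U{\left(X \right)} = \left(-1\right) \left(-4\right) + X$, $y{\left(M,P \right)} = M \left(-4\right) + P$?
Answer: $- \frac{19}{1595} - \frac{\sqrt{42}}{1595} \approx -0.015975$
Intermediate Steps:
$y{\left(M,P \right)} = P - 4 M$ ($y{\left(M,P \right)} = - 4 M + P = P - 4 M$)
$U{\left(X \right)} = 4 + X$
$q{\left(D \right)} = \sqrt{D + D \left(4 + D\right)}$ ($q{\left(D \right)} = \sqrt{D + \left(4 + D\right) D} = \sqrt{D + D \left(4 + D\right)}$)
$\frac{1}{C + q{\left(y{\left(-5,10 \right)} \right)}} = \frac{1}{-95 + \sqrt{\left(10 - -20\right) \left(5 + \left(10 - -20\right)\right)}} = \frac{1}{-95 + \sqrt{\left(10 + 20\right) \left(5 + \left(10 + 20\right)\right)}} = \frac{1}{-95 + \sqrt{30 \left(5 + 30\right)}} = \frac{1}{-95 + \sqrt{30 \cdot 35}} = \frac{1}{-95 + \sqrt{1050}} = \frac{1}{-95 + 5 \sqrt{42}}$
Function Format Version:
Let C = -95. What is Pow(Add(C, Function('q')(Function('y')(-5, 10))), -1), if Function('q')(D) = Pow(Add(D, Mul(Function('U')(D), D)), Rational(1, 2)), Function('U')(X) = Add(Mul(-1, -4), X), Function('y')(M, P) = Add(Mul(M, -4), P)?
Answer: Add(Rational(-19, 1595), Mul(Rational(-1, 1595), Pow(42, Rational(1, 2)))) ≈ -0.015975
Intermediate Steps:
Function('y')(M, P) = Add(P, Mul(-4, M)) (Function('y')(M, P) = Add(Mul(-4, M), P) = Add(P, Mul(-4, M)))
Function('U')(X) = Add(4, X)
Function('q')(D) = Pow(Add(D, Mul(D, Add(4, D))), Rational(1, 2)) (Function('q')(D) = Pow(Add(D, Mul(Add(4, D), D)), Rational(1, 2)) = Pow(Add(D, Mul(D, Add(4, D))), Rational(1, 2)))
Pow(Add(C, Function('q')(Function('y')(-5, 10))), -1) = Pow(Add(-95, Pow(Mul(Add(10, Mul(-4, -5)), Add(5, Add(10, Mul(-4, -5)))), Rational(1, 2))), -1) = Pow(Add(-95, Pow(Mul(Add(10, 20), Add(5, Add(10, 20))), Rational(1, 2))), -1) = Pow(Add(-95, Pow(Mul(30, Add(5, 30)), Rational(1, 2))), -1) = Pow(Add(-95, Pow(Mul(30, 35), Rational(1, 2))), -1) = Pow(Add(-95, Pow(1050, Rational(1, 2))), -1) = Pow(Add(-95, Mul(5, Pow(42, Rational(1, 2)))), -1)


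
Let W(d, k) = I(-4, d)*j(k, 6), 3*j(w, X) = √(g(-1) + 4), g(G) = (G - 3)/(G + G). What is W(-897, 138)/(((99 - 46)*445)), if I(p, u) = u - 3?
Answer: -60*√6/4717 ≈ -0.031157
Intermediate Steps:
g(G) = (-3 + G)/(2*G) (g(G) = (-3 + G)/((2*G)) = (-3 + G)*(1/(2*G)) = (-3 + G)/(2*G))
j(w, X) = √6/3 (j(w, X) = √((½)*(-3 - 1)/(-1) + 4)/3 = √((½)*(-1)*(-4) + 4)/3 = √(2 + 4)/3 = √6/3)
I(p, u) = -3 + u
W(d, k) = √6*(-3 + d)/3 (W(d, k) = (-3 + d)*(√6/3) = √6*(-3 + d)/3)
W(-897, 138)/(((99 - 46)*445)) = (√6*(-3 - 897)/3)/(((99 - 46)*445)) = ((⅓)*√6*(-900))/((53*445)) = -300*√6/23585 = -300*√6*(1/23585) = -60*√6/4717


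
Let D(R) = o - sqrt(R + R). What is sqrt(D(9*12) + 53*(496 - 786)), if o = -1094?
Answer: sqrt(-16464 - 6*sqrt(6)) ≈ 128.37*I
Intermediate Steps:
D(R) = -1094 - sqrt(2)*sqrt(R) (D(R) = -1094 - sqrt(R + R) = -1094 - sqrt(2*R) = -1094 - sqrt(2)*sqrt(R))
sqrt(D(9*12) + 53*(496 - 786)) = sqrt((-1094 - sqrt(2)*sqrt(9*12)) + 53*(496 - 786)) = sqrt((-1094 - sqrt(2)*sqrt(108)) + 53*(-290)) = sqrt((-1094 - sqrt(2)*6*sqrt(3)) - 15370) = sqrt((-1094 - 6*sqrt(6)) - 15370) = sqrt(-16464 - 6*sqrt(6))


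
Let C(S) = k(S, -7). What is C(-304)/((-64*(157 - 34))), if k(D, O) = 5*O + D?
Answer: 113/2624 ≈ 0.043064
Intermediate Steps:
k(D, O) = D + 5*O
C(S) = -35 + S (C(S) = S + 5*(-7) = S - 35 = -35 + S)
C(-304)/((-64*(157 - 34))) = (-35 - 304)/((-64*(157 - 34))) = -339/((-64*123)) = -339/(-7872) = -339*(-1/7872) = 113/2624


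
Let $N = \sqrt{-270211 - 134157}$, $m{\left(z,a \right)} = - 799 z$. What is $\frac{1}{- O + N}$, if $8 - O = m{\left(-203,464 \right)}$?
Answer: $\frac{162189}{26305676089} - \frac{4 i \sqrt{25273}}{26305676089} \approx 6.1656 \cdot 10^{-6} - 2.4173 \cdot 10^{-8} i$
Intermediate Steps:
$N = 4 i \sqrt{25273}$ ($N = \sqrt{-404368} = 4 i \sqrt{25273} \approx 635.9 i$)
$O = -162189$ ($O = 8 - \left(-799\right) \left(-203\right) = 8 - 162197 = -162189$)
$\frac{1}{- O + N} = \frac{1}{\left(-1\right) \left(-162189\right) + 4 i \sqrt{25273}} = \frac{1}{162189 + 4 i \sqrt{25273}}$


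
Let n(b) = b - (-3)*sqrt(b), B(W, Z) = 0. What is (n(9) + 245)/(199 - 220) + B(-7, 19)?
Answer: -263/21 ≈ -12.524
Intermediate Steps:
n(b) = b + 3*sqrt(b)
(n(9) + 245)/(199 - 220) + B(-7, 19) = ((9 + 3*sqrt(9)) + 245)/(199 - 220) + 0 = ((9 + 3*3) + 245)/(-21) + 0 = -((9 + 9) + 245)/21 + 0 = -(18 + 245)/21 + 0 = -1/21*263 + 0 = -263/21 + 0 = -263/21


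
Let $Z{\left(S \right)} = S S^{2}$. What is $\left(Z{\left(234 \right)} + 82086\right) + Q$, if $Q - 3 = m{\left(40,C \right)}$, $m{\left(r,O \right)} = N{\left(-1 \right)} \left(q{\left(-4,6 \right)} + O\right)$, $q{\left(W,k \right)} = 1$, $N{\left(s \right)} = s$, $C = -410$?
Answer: $12895402$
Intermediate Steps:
$Z{\left(S \right)} = S^{3}$
$m{\left(r,O \right)} = -1 - O$ ($m{\left(r,O \right)} = - (1 + O) = -1 - O$)
$Q = 412$ ($Q = 3 - -409 = 3 + \left(-1 + 410\right) = 3 + 409 = 412$)
$\left(Z{\left(234 \right)} + 82086\right) + Q = \left(234^{3} + 82086\right) + 412 = \left(12812904 + 82086\right) + 412 = 12894990 + 412 = 12895402$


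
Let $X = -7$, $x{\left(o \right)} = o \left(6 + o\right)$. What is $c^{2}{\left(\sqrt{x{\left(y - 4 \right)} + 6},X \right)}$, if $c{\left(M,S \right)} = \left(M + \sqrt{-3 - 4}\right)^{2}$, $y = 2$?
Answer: $137 + 36 \sqrt{14} \approx 271.7$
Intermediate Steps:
$c{\left(M,S \right)} = \left(M + i \sqrt{7}\right)^{2}$ ($c{\left(M,S \right)} = \left(M + \sqrt{-7}\right)^{2} = \left(M + i \sqrt{7}\right)^{2}$)
$c^{2}{\left(\sqrt{x{\left(y - 4 \right)} + 6},X \right)} = \left(\left(\sqrt{\left(2 - 4\right) \left(6 + \left(2 - 4\right)\right) + 6} + i \sqrt{7}\right)^{2}\right)^{2} = \left(\left(\sqrt{- 2 \left(6 - 2\right) + 6} + i \sqrt{7}\right)^{2}\right)^{2} = \left(\left(\sqrt{\left(-2\right) 4 + 6} + i \sqrt{7}\right)^{2}\right)^{2} = \left(\left(\sqrt{-8 + 6} + i \sqrt{7}\right)^{2}\right)^{2} = \left(\left(\sqrt{-2} + i \sqrt{7}\right)^{2}\right)^{2} = \left(\left(i \sqrt{2} + i \sqrt{7}\right)^{2}\right)^{2} = \left(i \sqrt{2} + i \sqrt{7}\right)^{4}$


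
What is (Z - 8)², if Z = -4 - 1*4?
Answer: 256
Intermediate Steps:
Z = -8 (Z = -4 - 4 = -8)
(Z - 8)² = (-8 - 8)² = (-16)² = 256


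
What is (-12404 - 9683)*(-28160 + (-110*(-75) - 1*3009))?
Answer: 506211953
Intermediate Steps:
(-12404 - 9683)*(-28160 + (-110*(-75) - 1*3009)) = -22087*(-28160 + (8250 - 3009)) = -22087*(-28160 + 5241) = -22087*(-22919) = 506211953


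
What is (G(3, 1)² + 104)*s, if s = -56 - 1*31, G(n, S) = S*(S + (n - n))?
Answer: -9135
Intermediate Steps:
G(n, S) = S² (G(n, S) = S*(S + 0) = S*S = S²)
s = -87 (s = -56 - 31 = -87)
(G(3, 1)² + 104)*s = ((1²)² + 104)*(-87) = (1² + 104)*(-87) = (1 + 104)*(-87) = 105*(-87) = -9135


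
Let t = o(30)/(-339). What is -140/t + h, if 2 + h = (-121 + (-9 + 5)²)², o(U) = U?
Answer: 12605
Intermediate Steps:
t = -10/113 (t = 30/(-339) = 30*(-1/339) = -10/113 ≈ -0.088496)
h = 11023 (h = -2 + (-121 + (-9 + 5)²)² = -2 + (-121 + (-4)²)² = -2 + (-121 + 16)² = -2 + (-105)² = -2 + 11025 = 11023)
-140/t + h = -140/(-10/113) + 11023 = -113/10*(-140) + 11023 = 1582 + 11023 = 12605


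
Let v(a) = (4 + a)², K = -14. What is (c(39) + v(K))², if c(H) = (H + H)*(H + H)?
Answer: 38241856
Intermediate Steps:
c(H) = 4*H² (c(H) = (2*H)*(2*H) = 4*H²)
(c(39) + v(K))² = (4*39² + (4 - 14)²)² = (4*1521 + (-10)²)² = (6084 + 100)² = 6184² = 38241856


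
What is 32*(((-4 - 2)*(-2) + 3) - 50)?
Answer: -1120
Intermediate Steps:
32*(((-4 - 2)*(-2) + 3) - 50) = 32*((-6*(-2) + 3) - 50) = 32*((12 + 3) - 50) = 32*(15 - 50) = 32*(-35) = -1120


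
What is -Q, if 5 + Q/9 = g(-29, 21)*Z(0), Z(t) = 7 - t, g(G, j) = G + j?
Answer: 549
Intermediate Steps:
Q = -549 (Q = -45 + 9*((-29 + 21)*(7 - 1*0)) = -45 + 9*(-8*(7 + 0)) = -45 + 9*(-8*7) = -45 + 9*(-56) = -45 - 504 = -549)
-Q = -1*(-549) = 549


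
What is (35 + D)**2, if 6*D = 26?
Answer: 13924/9 ≈ 1547.1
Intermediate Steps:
D = 13/3 (D = (1/6)*26 = 13/3 ≈ 4.3333)
(35 + D)**2 = (35 + 13/3)**2 = (118/3)**2 = 13924/9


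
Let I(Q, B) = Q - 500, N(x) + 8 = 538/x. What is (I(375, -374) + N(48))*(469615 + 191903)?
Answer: -322269519/4 ≈ -8.0567e+7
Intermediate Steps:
N(x) = -8 + 538/x
I(Q, B) = -500 + Q
(I(375, -374) + N(48))*(469615 + 191903) = ((-500 + 375) + (-8 + 538/48))*(469615 + 191903) = (-125 + (-8 + 538*(1/48)))*661518 = (-125 + (-8 + 269/24))*661518 = (-125 + 77/24)*661518 = -2923/24*661518 = -322269519/4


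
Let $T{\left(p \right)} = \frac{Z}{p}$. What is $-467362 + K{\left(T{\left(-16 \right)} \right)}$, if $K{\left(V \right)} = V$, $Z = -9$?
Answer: $- \frac{7477783}{16} \approx -4.6736 \cdot 10^{5}$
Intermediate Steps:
$T{\left(p \right)} = - \frac{9}{p}$
$-467362 + K{\left(T{\left(-16 \right)} \right)} = -467362 - \frac{9}{-16} = -467362 - - \frac{9}{16} = -467362 + \frac{9}{16} = - \frac{7477783}{16}$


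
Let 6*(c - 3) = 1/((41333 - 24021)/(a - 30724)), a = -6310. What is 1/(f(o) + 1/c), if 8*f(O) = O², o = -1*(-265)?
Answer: 1098328/9641675963 ≈ 0.00011391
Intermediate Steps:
o = 265
f(O) = O²/8
c = 137291/51936 (c = 3 + 1/(6*(((41333 - 24021)/(-6310 - 30724)))) = 3 + 1/(6*((17312/(-37034)))) = 3 + 1/(6*((17312*(-1/37034)))) = 3 + 1/(6*(-8656/18517)) = 3 + (⅙)*(-18517/8656) = 3 - 18517/51936 = 137291/51936 ≈ 2.6435)
1/(f(o) + 1/c) = 1/((⅛)*265² + 1/(137291/51936)) = 1/((⅛)*70225 + 51936/137291) = 1/(70225/8 + 51936/137291) = 1/(9641675963/1098328) = 1098328/9641675963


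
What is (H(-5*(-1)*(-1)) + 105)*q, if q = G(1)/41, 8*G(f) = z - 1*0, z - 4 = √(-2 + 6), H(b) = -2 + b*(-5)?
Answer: 96/41 ≈ 2.3415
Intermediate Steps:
H(b) = -2 - 5*b
z = 6 (z = 4 + √(-2 + 6) = 4 + √4 = 4 + 2 = 6)
G(f) = ¾ (G(f) = (6 - 1*0)/8 = (6 + 0)/8 = (⅛)*6 = ¾)
q = 3/164 (q = (¾)/41 = (¾)*(1/41) = 3/164 ≈ 0.018293)
(H(-5*(-1)*(-1)) + 105)*q = ((-2 - 5*(-5*(-1))*(-1)) + 105)*(3/164) = ((-2 - 25*(-1)) + 105)*(3/164) = ((-2 - 5*(-5)) + 105)*(3/164) = ((-2 + 25) + 105)*(3/164) = (23 + 105)*(3/164) = 128*(3/164) = 96/41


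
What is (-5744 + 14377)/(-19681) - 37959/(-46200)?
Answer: 116075493/303087400 ≈ 0.38298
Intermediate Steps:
(-5744 + 14377)/(-19681) - 37959/(-46200) = 8633*(-1/19681) - 37959*(-1/46200) = -8633/19681 + 12653/15400 = 116075493/303087400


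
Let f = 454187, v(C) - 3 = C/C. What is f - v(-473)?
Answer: 454183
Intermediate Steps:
v(C) = 4 (v(C) = 3 + C/C = 3 + 1 = 4)
f - v(-473) = 454187 - 1*4 = 454187 - 4 = 454183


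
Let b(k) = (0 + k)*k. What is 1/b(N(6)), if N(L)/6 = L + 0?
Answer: 1/1296 ≈ 0.00077160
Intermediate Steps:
N(L) = 6*L (N(L) = 6*(L + 0) = 6*L)
b(k) = k**2 (b(k) = k*k = k**2)
1/b(N(6)) = 1/((6*6)**2) = 1/(36**2) = 1/1296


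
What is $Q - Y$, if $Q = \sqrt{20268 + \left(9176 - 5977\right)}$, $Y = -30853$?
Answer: $30853 + \sqrt{23467} \approx 31006.0$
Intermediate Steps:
$Q = \sqrt{23467}$ ($Q = \sqrt{20268 + 3199} = \sqrt{23467} \approx 153.19$)
$Q - Y = \sqrt{23467} - -30853 = \sqrt{23467} + 30853 = 30853 + \sqrt{23467}$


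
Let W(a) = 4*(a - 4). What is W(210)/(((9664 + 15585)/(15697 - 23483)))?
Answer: -6415664/25249 ≈ -254.10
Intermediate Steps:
W(a) = -16 + 4*a (W(a) = 4*(-4 + a) = -16 + 4*a)
W(210)/(((9664 + 15585)/(15697 - 23483))) = (-16 + 4*210)/(((9664 + 15585)/(15697 - 23483))) = (-16 + 840)/((25249/(-7786))) = 824/((25249*(-1/7786))) = 824/(-25249/7786) = 824*(-7786/25249) = -6415664/25249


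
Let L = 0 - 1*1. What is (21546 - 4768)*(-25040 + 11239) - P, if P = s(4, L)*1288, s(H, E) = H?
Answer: -231558330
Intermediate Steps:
L = -1 (L = 0 - 1 = -1)
P = 5152 (P = 4*1288 = 5152)
(21546 - 4768)*(-25040 + 11239) - P = (21546 - 4768)*(-25040 + 11239) - 1*5152 = 16778*(-13801) - 5152 = -231553178 - 5152 = -231558330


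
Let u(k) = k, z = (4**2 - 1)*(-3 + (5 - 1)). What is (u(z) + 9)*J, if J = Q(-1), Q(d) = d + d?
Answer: -48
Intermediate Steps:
Q(d) = 2*d
z = 15 (z = (16 - 1)*(-3 + 4) = 15*1 = 15)
J = -2 (J = 2*(-1) = -2)
(u(z) + 9)*J = (15 + 9)*(-2) = 24*(-2) = -48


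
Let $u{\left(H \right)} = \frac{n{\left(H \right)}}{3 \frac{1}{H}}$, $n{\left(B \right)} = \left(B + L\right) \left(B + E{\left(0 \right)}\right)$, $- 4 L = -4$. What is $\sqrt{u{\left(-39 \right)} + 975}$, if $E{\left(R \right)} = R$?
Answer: $i \sqrt{18291} \approx 135.24 i$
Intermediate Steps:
$L = 1$ ($L = \left(- \frac{1}{4}\right) \left(-4\right) = 1$)
$n{\left(B \right)} = B \left(1 + B\right)$ ($n{\left(B \right)} = \left(B + 1\right) \left(B + 0\right) = \left(1 + B\right) B = B \left(1 + B\right)$)
$u{\left(H \right)} = \frac{H^{2} \left(1 + H\right)}{3}$ ($u{\left(H \right)} = \frac{H \left(1 + H\right)}{3 \frac{1}{H}} = H \left(1 + H\right) \frac{H}{3} = \frac{H^{2} \left(1 + H\right)}{3}$)
$\sqrt{u{\left(-39 \right)} + 975} = \sqrt{\frac{\left(-39\right)^{2} \left(1 - 39\right)}{3} + 975} = \sqrt{\frac{1}{3} \cdot 1521 \left(-38\right) + 975} = \sqrt{-19266 + 975} = \sqrt{-18291} = i \sqrt{18291}$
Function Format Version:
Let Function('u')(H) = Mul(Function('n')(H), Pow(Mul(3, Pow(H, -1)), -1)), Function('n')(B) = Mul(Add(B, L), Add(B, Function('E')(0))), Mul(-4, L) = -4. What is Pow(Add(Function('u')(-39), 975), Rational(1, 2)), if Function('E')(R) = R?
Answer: Mul(I, Pow(18291, Rational(1, 2))) ≈ Mul(135.24, I)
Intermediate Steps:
L = 1 (L = Mul(Rational(-1, 4), -4) = 1)
Function('n')(B) = Mul(B, Add(1, B)) (Function('n')(B) = Mul(Add(B, 1), Add(B, 0)) = Mul(Add(1, B), B) = Mul(B, Add(1, B)))
Function('u')(H) = Mul(Rational(1, 3), Pow(H, 2), Add(1, H)) (Function('u')(H) = Mul(Mul(H, Add(1, H)), Pow(Mul(3, Pow(H, -1)), -1)) = Mul(Mul(H, Add(1, H)), Mul(Rational(1, 3), H)) = Mul(Rational(1, 3), Pow(H, 2), Add(1, H)))
Pow(Add(Function('u')(-39), 975), Rational(1, 2)) = Pow(Add(Mul(Rational(1, 3), Pow(-39, 2), Add(1, -39)), 975), Rational(1, 2)) = Pow(Add(Mul(Rational(1, 3), 1521, -38), 975), Rational(1, 2)) = Pow(Add(-19266, 975), Rational(1, 2)) = Pow(-18291, Rational(1, 2)) = Mul(I, Pow(18291, Rational(1, 2)))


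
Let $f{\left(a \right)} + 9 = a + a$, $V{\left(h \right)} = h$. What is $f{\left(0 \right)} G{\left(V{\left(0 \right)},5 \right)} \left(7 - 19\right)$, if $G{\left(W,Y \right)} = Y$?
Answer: $540$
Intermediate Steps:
$f{\left(a \right)} = -9 + 2 a$ ($f{\left(a \right)} = -9 + \left(a + a\right) = -9 + 2 a$)
$f{\left(0 \right)} G{\left(V{\left(0 \right)},5 \right)} \left(7 - 19\right) = \left(-9 + 2 \cdot 0\right) 5 \left(7 - 19\right) = \left(-9 + 0\right) 5 \left(7 - 19\right) = \left(-9\right) 5 \left(-12\right) = \left(-45\right) \left(-12\right) = 540$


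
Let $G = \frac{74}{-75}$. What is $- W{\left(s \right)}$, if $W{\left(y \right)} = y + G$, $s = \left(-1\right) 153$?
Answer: $\frac{11549}{75} \approx 153.99$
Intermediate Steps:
$G = - \frac{74}{75}$ ($G = 74 \left(- \frac{1}{75}\right) = - \frac{74}{75} \approx -0.98667$)
$s = -153$
$W{\left(y \right)} = - \frac{74}{75} + y$ ($W{\left(y \right)} = y - \frac{74}{75} = - \frac{74}{75} + y$)
$- W{\left(s \right)} = - (- \frac{74}{75} - 153) = \left(-1\right) \left(- \frac{11549}{75}\right) = \frac{11549}{75}$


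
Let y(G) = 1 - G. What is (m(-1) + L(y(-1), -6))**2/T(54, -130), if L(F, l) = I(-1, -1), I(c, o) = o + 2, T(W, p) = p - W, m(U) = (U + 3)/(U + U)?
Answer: 0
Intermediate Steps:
m(U) = (3 + U)/(2*U) (m(U) = (3 + U)/((2*U)) = (3 + U)*(1/(2*U)) = (3 + U)/(2*U))
I(c, o) = 2 + o
L(F, l) = 1 (L(F, l) = 2 - 1 = 1)
(m(-1) + L(y(-1), -6))**2/T(54, -130) = ((1/2)*(3 - 1)/(-1) + 1)**2/(-130 - 1*54) = ((1/2)*(-1)*2 + 1)**2/(-130 - 54) = (-1 + 1)**2/(-184) = 0**2*(-1/184) = 0*(-1/184) = 0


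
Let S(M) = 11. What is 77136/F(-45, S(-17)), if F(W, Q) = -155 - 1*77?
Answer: -9642/29 ≈ -332.48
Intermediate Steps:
F(W, Q) = -232 (F(W, Q) = -155 - 77 = -232)
77136/F(-45, S(-17)) = 77136/(-232) = 77136*(-1/232) = -9642/29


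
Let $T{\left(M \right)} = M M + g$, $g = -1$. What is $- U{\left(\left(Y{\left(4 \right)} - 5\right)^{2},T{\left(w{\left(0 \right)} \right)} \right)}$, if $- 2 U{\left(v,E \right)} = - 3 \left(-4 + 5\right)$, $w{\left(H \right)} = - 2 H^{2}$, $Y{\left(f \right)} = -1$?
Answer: $- \frac{3}{2} \approx -1.5$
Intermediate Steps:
$T{\left(M \right)} = -1 + M^{2}$ ($T{\left(M \right)} = M M - 1 = M^{2} - 1 = -1 + M^{2}$)
$U{\left(v,E \right)} = \frac{3}{2}$ ($U{\left(v,E \right)} = - \frac{\left(-3\right) \left(-4 + 5\right)}{2} = - \frac{\left(-3\right) 1}{2} = \left(- \frac{1}{2}\right) \left(-3\right) = \frac{3}{2}$)
$- U{\left(\left(Y{\left(4 \right)} - 5\right)^{2},T{\left(w{\left(0 \right)} \right)} \right)} = \left(-1\right) \frac{3}{2} = - \frac{3}{2}$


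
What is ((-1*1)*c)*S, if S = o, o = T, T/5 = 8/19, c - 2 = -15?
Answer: 520/19 ≈ 27.368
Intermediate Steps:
c = -13 (c = 2 - 15 = -13)
T = 40/19 (T = 5*(8/19) = 40/19 ≈ 2.1053)
o = 40/19 ≈ 2.1053
S = 40/19 ≈ 2.1053
((-1*1)*c)*S = (-1*1*(-13))*(40/19) = -1*(-13)*(40/19) = 13*(40/19) = 520/19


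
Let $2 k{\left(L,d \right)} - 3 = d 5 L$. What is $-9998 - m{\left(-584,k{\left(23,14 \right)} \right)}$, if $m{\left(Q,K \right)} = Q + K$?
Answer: $- \frac{20441}{2} \approx -10221.0$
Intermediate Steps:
$k{\left(L,d \right)} = \frac{3}{2} + \frac{5 L d}{2}$ ($k{\left(L,d \right)} = \frac{3}{2} + \frac{d 5 L}{2} = \frac{3}{2} + \frac{5 d L}{2} = \frac{3}{2} + \frac{5 L d}{2}$)
$m{\left(Q,K \right)} = K + Q$
$-9998 - m{\left(-584,k{\left(23,14 \right)} \right)} = -9998 - \left(\left(\frac{3}{2} + \frac{5}{2} \cdot 23 \cdot 14\right) - 584\right) = -9998 - \left(\left(\frac{3}{2} + 805\right) - 584\right) = -9998 - \left(\frac{1613}{2} - 584\right) = -9998 - \frac{445}{2} = - \frac{20441}{2}$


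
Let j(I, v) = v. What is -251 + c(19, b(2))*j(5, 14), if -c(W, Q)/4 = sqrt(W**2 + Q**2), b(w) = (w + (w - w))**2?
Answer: -251 - 56*sqrt(377) ≈ -1338.3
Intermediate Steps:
b(w) = w**2 (b(w) = (w + 0)**2 = w**2)
c(W, Q) = -4*sqrt(Q**2 + W**2) (c(W, Q) = -4*sqrt(W**2 + Q**2) = -4*sqrt(Q**2 + W**2))
-251 + c(19, b(2))*j(5, 14) = -251 - 4*sqrt((2**2)**2 + 19**2)*14 = -251 - 4*sqrt(4**2 + 361)*14 = -251 - 4*sqrt(16 + 361)*14 = -251 - 4*sqrt(377)*14 = -251 - 56*sqrt(377)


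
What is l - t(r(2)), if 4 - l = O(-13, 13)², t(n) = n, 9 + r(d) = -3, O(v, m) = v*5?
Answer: -4209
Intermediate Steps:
O(v, m) = 5*v
r(d) = -12 (r(d) = -9 - 3 = -12)
l = -4221 (l = 4 - (5*(-13))² = 4 - 1*(-65)² = 4 - 1*4225 = 4 - 4225 = -4221)
l - t(r(2)) = -4221 - 1*(-12) = -4221 + 12 = -4209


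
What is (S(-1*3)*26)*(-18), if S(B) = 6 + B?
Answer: -1404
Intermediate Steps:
(S(-1*3)*26)*(-18) = ((6 - 1*3)*26)*(-18) = ((6 - 3)*26)*(-18) = (3*26)*(-18) = 78*(-18) = -1404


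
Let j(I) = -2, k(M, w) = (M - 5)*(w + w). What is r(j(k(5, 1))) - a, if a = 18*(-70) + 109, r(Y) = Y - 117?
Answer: 1032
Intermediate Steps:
k(M, w) = 2*w*(-5 + M) (k(M, w) = (-5 + M)*(2*w) = 2*w*(-5 + M))
r(Y) = -117 + Y
a = -1151 (a = -1260 + 109 = -1151)
r(j(k(5, 1))) - a = (-117 - 2) - 1*(-1151) = -119 + 1151 = 1032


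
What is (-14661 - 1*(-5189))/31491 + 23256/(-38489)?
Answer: -313496/346401 ≈ -0.90501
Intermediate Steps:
(-14661 - 1*(-5189))/31491 + 23256/(-38489) = (-14661 + 5189)*(1/31491) + 23256*(-1/38489) = -9472*1/31491 - 23256/38489 = -9472/31491 - 23256/38489 = -313496/346401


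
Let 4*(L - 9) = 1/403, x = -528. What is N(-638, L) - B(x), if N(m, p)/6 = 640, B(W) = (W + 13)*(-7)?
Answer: 235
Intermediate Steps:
B(W) = -91 - 7*W (B(W) = (13 + W)*(-7) = -91 - 7*W)
L = 14509/1612 (L = 9 + (¼)/403 = 9 + (¼)*(1/403) = 9 + 1/1612 = 14509/1612 ≈ 9.0006)
N(m, p) = 3840 (N(m, p) = 6*640 = 3840)
N(-638, L) - B(x) = 3840 - (-91 - 7*(-528)) = 3840 - (-91 + 3696) = 3840 - 1*3605 = 3840 - 3605 = 235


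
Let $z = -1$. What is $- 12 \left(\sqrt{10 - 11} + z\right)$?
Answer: $12 - 12 i \approx 12.0 - 12.0 i$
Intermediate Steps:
$- 12 \left(\sqrt{10 - 11} + z\right) = - 12 \left(\sqrt{10 - 11} - 1\right) = - 12 \left(\sqrt{-1} - 1\right) = - 12 \left(i - 1\right) = - 12 \left(-1 + i\right) = 12 - 12 i$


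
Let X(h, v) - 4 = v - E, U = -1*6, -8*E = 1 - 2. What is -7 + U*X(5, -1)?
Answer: -97/4 ≈ -24.250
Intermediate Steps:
E = ⅛ (E = -(1 - 2)/8 = -⅛*(-1) = ⅛ ≈ 0.12500)
U = -6
X(h, v) = 31/8 + v (X(h, v) = 4 + (v - 1*⅛) = 4 + (v - ⅛) = 4 + (-⅛ + v) = 31/8 + v)
-7 + U*X(5, -1) = -7 - 6*(31/8 - 1) = -7 - 6*23/8 = -7 - 69/4 = -97/4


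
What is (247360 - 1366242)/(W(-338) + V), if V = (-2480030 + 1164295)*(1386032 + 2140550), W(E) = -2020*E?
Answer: 559441/2320023342505 ≈ 2.4114e-7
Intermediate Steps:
V = -4640047367770 (V = -1315735*3526582 = -4640047367770)
(247360 - 1366242)/(W(-338) + V) = (247360 - 1366242)/(-2020*(-338) - 4640047367770) = -1118882/(682760 - 4640047367770) = -1118882/(-4640046685010) = -1118882*(-1/4640046685010) = 559441/2320023342505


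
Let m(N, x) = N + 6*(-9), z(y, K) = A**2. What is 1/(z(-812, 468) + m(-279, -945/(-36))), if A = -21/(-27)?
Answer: -81/26924 ≈ -0.0030085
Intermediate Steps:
A = 7/9 (A = -21*(-1/27) = 7/9 ≈ 0.77778)
z(y, K) = 49/81 (z(y, K) = (7/9)**2 = 49/81)
m(N, x) = -54 + N (m(N, x) = N - 54 = -54 + N)
1/(z(-812, 468) + m(-279, -945/(-36))) = 1/(49/81 + (-54 - 279)) = 1/(49/81 - 333) = 1/(-26924/81) = -81/26924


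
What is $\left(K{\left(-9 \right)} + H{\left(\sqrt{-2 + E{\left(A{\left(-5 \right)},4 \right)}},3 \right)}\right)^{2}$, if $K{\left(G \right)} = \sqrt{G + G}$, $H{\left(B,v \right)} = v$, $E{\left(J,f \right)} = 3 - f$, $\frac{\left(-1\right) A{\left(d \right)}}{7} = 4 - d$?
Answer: $-9 + 18 i \sqrt{2} \approx -9.0 + 25.456 i$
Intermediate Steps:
$A{\left(d \right)} = -28 + 7 d$ ($A{\left(d \right)} = - 7 \left(4 - d\right) = -28 + 7 d$)
$K{\left(G \right)} = \sqrt{2} \sqrt{G}$ ($K{\left(G \right)} = \sqrt{2 G} = \sqrt{2} \sqrt{G}$)
$\left(K{\left(-9 \right)} + H{\left(\sqrt{-2 + E{\left(A{\left(-5 \right)},4 \right)}},3 \right)}\right)^{2} = \left(\sqrt{2} \sqrt{-9} + 3\right)^{2} = \left(\sqrt{2} \cdot 3 i + 3\right)^{2} = \left(3 i \sqrt{2} + 3\right)^{2} = \left(3 + 3 i \sqrt{2}\right)^{2}$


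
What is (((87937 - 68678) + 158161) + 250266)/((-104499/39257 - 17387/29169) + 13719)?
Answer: 489737863870038/15705723800537 ≈ 31.182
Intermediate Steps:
(((87937 - 68678) + 158161) + 250266)/((-104499/39257 - 17387/29169) + 13719) = ((19259 + 158161) + 250266)/((-104499*1/39257 - 17387*1/29169) + 13719) = (177420 + 250266)/((-104499/39257 - 17387/29169) + 13719) = 427686/(-3730692790/1145087433 + 13719) = 427686/(15705723800537/1145087433) = 427686*(1145087433/15705723800537) = 489737863870038/15705723800537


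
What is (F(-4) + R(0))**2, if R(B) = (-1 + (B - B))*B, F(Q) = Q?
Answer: 16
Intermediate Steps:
R(B) = -B (R(B) = (-1 + 0)*B = -B)
(F(-4) + R(0))**2 = (-4 - 1*0)**2 = (-4 + 0)**2 = (-4)**2 = 16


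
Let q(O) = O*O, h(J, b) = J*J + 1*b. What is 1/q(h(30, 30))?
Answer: 1/864900 ≈ 1.1562e-6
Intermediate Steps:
h(J, b) = b + J² (h(J, b) = J² + b = b + J²)
q(O) = O²
1/q(h(30, 30)) = 1/((30 + 30²)²) = 1/((30 + 900)²) = 1/(930²) = 1/864900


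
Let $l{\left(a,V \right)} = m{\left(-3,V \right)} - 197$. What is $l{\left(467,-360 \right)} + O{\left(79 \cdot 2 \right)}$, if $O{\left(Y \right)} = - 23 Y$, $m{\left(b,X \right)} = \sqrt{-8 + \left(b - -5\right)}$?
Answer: $-3831 + i \sqrt{6} \approx -3831.0 + 2.4495 i$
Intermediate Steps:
$m{\left(b,X \right)} = \sqrt{-3 + b}$ ($m{\left(b,X \right)} = \sqrt{-8 + \left(b + 5\right)} = \sqrt{-8 + \left(5 + b\right)} = \sqrt{-3 + b}$)
$l{\left(a,V \right)} = -197 + i \sqrt{6}$ ($l{\left(a,V \right)} = \sqrt{-3 - 3} - 197 = \sqrt{-6} - 197 = i \sqrt{6} - 197 = -197 + i \sqrt{6}$)
$l{\left(467,-360 \right)} + O{\left(79 \cdot 2 \right)} = \left(-197 + i \sqrt{6}\right) - 23 \cdot 79 \cdot 2 = \left(-197 + i \sqrt{6}\right) - 3634 = -3831 + i \sqrt{6}$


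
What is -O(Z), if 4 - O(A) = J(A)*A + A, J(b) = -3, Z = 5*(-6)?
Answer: 56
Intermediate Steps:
Z = -30
O(A) = 4 + 2*A (O(A) = 4 - (-3*A + A) = 4 - (-2)*A = 4 + 2*A)
-O(Z) = -(4 + 2*(-30)) = -(4 - 60) = -1*(-56) = 56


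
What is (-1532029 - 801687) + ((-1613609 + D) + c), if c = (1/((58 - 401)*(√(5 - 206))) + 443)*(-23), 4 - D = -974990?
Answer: -2982520 - 23*I*√201/68943 ≈ -2.9825e+6 - 0.0047297*I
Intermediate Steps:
D = 974994 (D = 4 - 1*(-974990) = 4 + 974990 = 974994)
c = -10189 - 23*I*√201/68943 (c = (1/((-343)*(√(-201))) + 443)*(-23) = (-(-I*√201/201)/343 + 443)*(-23) = (-(-1)*I*√201/68943 + 443)*(-23) = (I*√201/68943 + 443)*(-23) = (443 + I*√201/68943)*(-23) = -10189 - 23*I*√201/68943 ≈ -10189.0 - 0.0047297*I)
(-1532029 - 801687) + ((-1613609 + D) + c) = (-1532029 - 801687) + ((-1613609 + 974994) + (-10189 - 23*I*√201/68943)) = -2333716 + (-638615 + (-10189 - 23*I*√201/68943)) = -2333716 + (-648804 - 23*I*√201/68943) = -2982520 - 23*I*√201/68943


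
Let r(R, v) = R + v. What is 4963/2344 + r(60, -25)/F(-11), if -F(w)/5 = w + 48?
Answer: 167223/86728 ≈ 1.9281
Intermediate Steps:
F(w) = -240 - 5*w (F(w) = -5*(w + 48) = -5*(48 + w) = -240 - 5*w)
4963/2344 + r(60, -25)/F(-11) = 4963/2344 + (60 - 25)/(-240 - 5*(-11)) = 4963*(1/2344) + 35/(-240 + 55) = 4963/2344 + 35/(-185) = 4963/2344 + 35*(-1/185) = 4963/2344 - 7/37 = 167223/86728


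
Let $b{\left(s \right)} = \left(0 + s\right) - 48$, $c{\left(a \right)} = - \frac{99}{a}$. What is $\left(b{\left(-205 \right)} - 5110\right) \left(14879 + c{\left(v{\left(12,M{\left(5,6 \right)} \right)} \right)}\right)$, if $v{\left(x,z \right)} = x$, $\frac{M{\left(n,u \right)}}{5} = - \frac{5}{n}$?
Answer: $- \frac{319007329}{4} \approx -7.9752 \cdot 10^{7}$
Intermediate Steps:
$M{\left(n,u \right)} = - \frac{25}{n}$ ($M{\left(n,u \right)} = 5 \left(- \frac{5}{n}\right) = - \frac{25}{n}$)
$b{\left(s \right)} = -48 + s$ ($b{\left(s \right)} = s - 48 = -48 + s$)
$\left(b{\left(-205 \right)} - 5110\right) \left(14879 + c{\left(v{\left(12,M{\left(5,6 \right)} \right)} \right)}\right) = \left(\left(-48 - 205\right) - 5110\right) \left(14879 - \frac{99}{12}\right) = \left(-253 - 5110\right) \left(14879 - \frac{33}{4}\right) = - 5363 \left(14879 - \frac{33}{4}\right) = \left(-5363\right) \frac{59483}{4} = - \frac{319007329}{4}$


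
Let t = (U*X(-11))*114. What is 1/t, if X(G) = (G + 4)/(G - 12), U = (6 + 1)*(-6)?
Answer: -23/33516 ≈ -0.00068624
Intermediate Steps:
U = -42 (U = 7*(-6) = -42)
X(G) = (4 + G)/(-12 + G)
t = -33516/23 (t = -42*(4 - 11)/(-12 - 11)*114 = -42*(-7)/(-23)*114 = -(-42)*(-7)/23*114 = -42*7/23*114 = -294/23*114 = -33516/23 ≈ -1457.2)
1/t = 1/(-33516/23) = -23/33516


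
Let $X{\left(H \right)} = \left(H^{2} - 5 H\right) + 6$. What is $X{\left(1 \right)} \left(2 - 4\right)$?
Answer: $-4$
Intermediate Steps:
$X{\left(H \right)} = 6 + H^{2} - 5 H$
$X{\left(1 \right)} \left(2 - 4\right) = \left(6 + 1^{2} - 5\right) \left(2 - 4\right) = \left(6 + 1 - 5\right) \left(-2\right) = 2 \left(-2\right) = -4$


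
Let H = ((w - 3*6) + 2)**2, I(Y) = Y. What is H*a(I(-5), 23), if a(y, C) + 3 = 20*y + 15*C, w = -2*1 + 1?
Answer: 69938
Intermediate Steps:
w = -1 (w = -2 + 1 = -1)
a(y, C) = -3 + 15*C + 20*y (a(y, C) = -3 + (20*y + 15*C) = -3 + (15*C + 20*y) = -3 + 15*C + 20*y)
H = 289 (H = ((-1 - 3*6) + 2)**2 = ((-1 - 18) + 2)**2 = (-19 + 2)**2 = (-17)**2 = 289)
H*a(I(-5), 23) = 289*(-3 + 15*23 + 20*(-5)) = 289*(-3 + 345 - 100) = 289*242 = 69938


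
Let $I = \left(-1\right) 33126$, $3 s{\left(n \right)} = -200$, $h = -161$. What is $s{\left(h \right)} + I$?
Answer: $- \frac{99578}{3} \approx -33193.0$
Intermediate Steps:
$s{\left(n \right)} = - \frac{200}{3}$ ($s{\left(n \right)} = \frac{1}{3} \left(-200\right) = - \frac{200}{3}$)
$I = -33126$
$s{\left(h \right)} + I = - \frac{200}{3} - 33126 = - \frac{99578}{3}$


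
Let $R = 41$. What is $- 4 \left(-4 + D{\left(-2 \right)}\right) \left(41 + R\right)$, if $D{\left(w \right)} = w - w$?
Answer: $1312$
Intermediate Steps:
$D{\left(w \right)} = 0$
$- 4 \left(-4 + D{\left(-2 \right)}\right) \left(41 + R\right) = - 4 \left(-4 + 0\right) \left(41 + 41\right) = \left(-4\right) \left(-4\right) 82 = 16 \cdot 82 = 1312$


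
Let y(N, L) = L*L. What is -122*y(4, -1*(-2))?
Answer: -488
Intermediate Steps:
y(N, L) = L**2
-122*y(4, -1*(-2)) = -122*(-1*(-2))**2 = -122*2**2 = -122*4 = -488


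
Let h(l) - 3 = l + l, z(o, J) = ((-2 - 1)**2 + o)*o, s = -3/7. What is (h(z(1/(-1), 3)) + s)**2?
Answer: 8836/49 ≈ 180.33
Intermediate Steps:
s = -3/7 (s = -3*1/7 = -3/7 ≈ -0.42857)
z(o, J) = o*(9 + o) (z(o, J) = ((-3)**2 + o)*o = (9 + o)*o = o*(9 + o))
h(l) = 3 + 2*l (h(l) = 3 + (l + l) = 3 + 2*l)
(h(z(1/(-1), 3)) + s)**2 = ((3 + 2*((9 + 1/(-1))/(-1))) - 3/7)**2 = ((3 + 2*(-(9 - 1))) - 3/7)**2 = ((3 + 2*(-1*8)) - 3/7)**2 = ((3 + 2*(-8)) - 3/7)**2 = ((3 - 16) - 3/7)**2 = (-13 - 3/7)**2 = (-94/7)**2 = 8836/49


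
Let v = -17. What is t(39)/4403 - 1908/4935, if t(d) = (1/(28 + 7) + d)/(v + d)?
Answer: -30771287/79672285 ≈ -0.38622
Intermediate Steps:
t(d) = (1/35 + d)/(-17 + d) (t(d) = (1/(28 + 7) + d)/(-17 + d) = (1/35 + d)/(-17 + d))
t(39)/4403 - 1908/4935 = ((1/35 + 39)/(-17 + 39))/4403 - 1908/4935 = ((1366/35)/22)*(1/4403) - 1908*1/4935 = ((1/22)*(1366/35))*(1/4403) - 636/1645 = (683/385)*(1/4403) - 636/1645 = 683/1695155 - 636/1645 = -30771287/79672285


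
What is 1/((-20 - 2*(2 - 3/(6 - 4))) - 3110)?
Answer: -1/3131 ≈ -0.00031939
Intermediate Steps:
1/((-20 - 2*(2 - 3/(6 - 4))) - 3110) = 1/((-20 - 2*(2 - 3/2)) - 3110) = 1/((-20 - 2*1/2) - 3110) = 1/((-20 - 1) - 3110) = 1/(-21 - 3110) = 1/(-3131) = -1/3131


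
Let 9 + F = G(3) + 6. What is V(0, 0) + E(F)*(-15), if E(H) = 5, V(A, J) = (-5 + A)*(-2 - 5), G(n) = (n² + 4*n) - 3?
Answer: -40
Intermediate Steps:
G(n) = -3 + n² + 4*n
F = 15 (F = -9 + ((-3 + 3² + 4*3) + 6) = -9 + ((-3 + 9 + 12) + 6) = -9 + (18 + 6) = -9 + 24 = 15)
V(A, J) = 35 - 7*A (V(A, J) = (-5 + A)*(-7) = 35 - 7*A)
V(0, 0) + E(F)*(-15) = (35 - 7*0) + 5*(-15) = (35 + 0) - 75 = 35 - 75 = -40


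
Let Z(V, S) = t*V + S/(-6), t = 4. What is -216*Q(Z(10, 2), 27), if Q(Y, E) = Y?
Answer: -8568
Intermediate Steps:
Z(V, S) = 4*V - S/6 (Z(V, S) = 4*V + S/(-6) = 4*V - S/6)
-216*Q(Z(10, 2), 27) = -216*(4*10 - ⅙*2) = -216*(40 - ⅓) = -216*119/3 = -8568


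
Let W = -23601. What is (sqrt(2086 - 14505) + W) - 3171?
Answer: -26772 + I*sqrt(12419) ≈ -26772.0 + 111.44*I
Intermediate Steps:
(sqrt(2086 - 14505) + W) - 3171 = (sqrt(2086 - 14505) - 23601) - 3171 = (sqrt(-12419) - 23601) - 3171 = (I*sqrt(12419) - 23601) - 3171 = (-23601 + I*sqrt(12419)) - 3171 = -26772 + I*sqrt(12419)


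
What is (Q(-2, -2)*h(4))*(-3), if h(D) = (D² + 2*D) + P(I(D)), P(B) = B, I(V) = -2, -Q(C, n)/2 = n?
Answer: -264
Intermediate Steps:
Q(C, n) = -2*n
h(D) = -2 + D² + 2*D (h(D) = (D² + 2*D) - 2 = -2 + D² + 2*D)
(Q(-2, -2)*h(4))*(-3) = ((-2*(-2))*(-2 + 4² + 2*4))*(-3) = (4*(-2 + 16 + 8))*(-3) = (4*22)*(-3) = 88*(-3) = -264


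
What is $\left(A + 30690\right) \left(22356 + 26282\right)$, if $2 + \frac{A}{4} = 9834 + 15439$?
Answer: $6409223812$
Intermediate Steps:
$A = 101084$ ($A = -8 + 4 \left(9834 + 15439\right) = -8 + 4 \cdot 25273 = -8 + 101092 = 101084$)
$\left(A + 30690\right) \left(22356 + 26282\right) = \left(101084 + 30690\right) \left(22356 + 26282\right) = 131774 \cdot 48638 = 6409223812$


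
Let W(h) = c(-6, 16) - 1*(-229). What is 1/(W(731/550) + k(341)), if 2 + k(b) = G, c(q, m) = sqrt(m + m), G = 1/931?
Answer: 98377839/22318006946 - 866761*sqrt(2)/11159003473 ≈ 0.0042982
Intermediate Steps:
G = 1/931 ≈ 0.0010741
c(q, m) = sqrt(2)*sqrt(m) (c(q, m) = sqrt(2*m) = sqrt(2)*sqrt(m))
k(b) = -1861/931 (k(b) = -2 + 1/931 = -1861/931)
W(h) = 229 + 4*sqrt(2) (W(h) = sqrt(2)*sqrt(16) - 1*(-229) = sqrt(2)*4 + 229 = 4*sqrt(2) + 229 = 229 + 4*sqrt(2))
1/(W(731/550) + k(341)) = 1/((229 + 4*sqrt(2)) - 1861/931) = 1/(211338/931 + 4*sqrt(2))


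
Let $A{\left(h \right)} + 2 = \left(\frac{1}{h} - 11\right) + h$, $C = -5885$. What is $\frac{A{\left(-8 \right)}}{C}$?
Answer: $\frac{169}{47080} \approx 0.0035896$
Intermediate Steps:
$A{\left(h \right)} = -13 + h + \frac{1}{h}$ ($A{\left(h \right)} = -2 - \left(11 - h - \frac{1}{h}\right) = -2 + \left(-11 + h + \frac{1}{h}\right) = -13 + h + \frac{1}{h}$)
$\frac{A{\left(-8 \right)}}{C} = \frac{-13 - 8 + \frac{1}{-8}}{-5885} = \left(-13 - 8 - \frac{1}{8}\right) \left(- \frac{1}{5885}\right) = \left(- \frac{169}{8}\right) \left(- \frac{1}{5885}\right) = \frac{169}{47080}$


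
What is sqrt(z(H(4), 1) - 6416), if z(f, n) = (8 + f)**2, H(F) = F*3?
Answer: 8*I*sqrt(94) ≈ 77.563*I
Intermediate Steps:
H(F) = 3*F
sqrt(z(H(4), 1) - 6416) = sqrt((8 + 3*4)**2 - 6416) = sqrt((8 + 12)**2 - 6416) = sqrt(20**2 - 6416) = sqrt(400 - 6416) = sqrt(-6016) = 8*I*sqrt(94)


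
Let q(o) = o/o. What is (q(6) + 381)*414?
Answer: 158148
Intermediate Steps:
q(o) = 1
(q(6) + 381)*414 = (1 + 381)*414 = 382*414 = 158148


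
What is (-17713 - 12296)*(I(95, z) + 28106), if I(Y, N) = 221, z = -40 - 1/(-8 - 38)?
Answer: -850064943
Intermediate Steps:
z = -1839/46 (z = -40 - 1/(-46) = -40 - 1*(-1/46) = -40 + 1/46 = -1839/46 ≈ -39.978)
(-17713 - 12296)*(I(95, z) + 28106) = (-17713 - 12296)*(221 + 28106) = -30009*28327 = -850064943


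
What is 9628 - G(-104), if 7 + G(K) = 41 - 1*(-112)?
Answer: 9482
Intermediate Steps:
G(K) = 146 (G(K) = -7 + (41 - 1*(-112)) = -7 + (41 + 112) = -7 + 153 = 146)
9628 - G(-104) = 9628 - 1*146 = 9628 - 146 = 9482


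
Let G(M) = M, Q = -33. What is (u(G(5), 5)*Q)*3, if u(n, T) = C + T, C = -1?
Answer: -396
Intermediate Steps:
u(n, T) = -1 + T
(u(G(5), 5)*Q)*3 = ((-1 + 5)*(-33))*3 = (4*(-33))*3 = -132*3 = -396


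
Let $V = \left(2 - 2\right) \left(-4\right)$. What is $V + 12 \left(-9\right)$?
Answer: $-108$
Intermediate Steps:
$V = 0$ ($V = \left(2 - 2\right) \left(-4\right) = 0 \left(-4\right) = 0$)
$V + 12 \left(-9\right) = 0 + 12 \left(-9\right) = 0 - 108 = -108$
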